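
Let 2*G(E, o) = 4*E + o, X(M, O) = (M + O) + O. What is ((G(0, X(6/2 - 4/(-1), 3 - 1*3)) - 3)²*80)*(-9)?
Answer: -180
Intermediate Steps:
X(M, O) = M + 2*O
G(E, o) = o/2 + 2*E (G(E, o) = (4*E + o)/2 = (o + 4*E)/2 = o/2 + 2*E)
((G(0, X(6/2 - 4/(-1), 3 - 1*3)) - 3)²*80)*(-9) = (((((6/2 - 4/(-1)) + 2*(3 - 1*3))/2 + 2*0) - 3)²*80)*(-9) = (((((6*(½) - 4*(-1)) + 2*(3 - 3))/2 + 0) - 3)²*80)*(-9) = (((((3 + 4) + 2*0)/2 + 0) - 3)²*80)*(-9) = ((((7 + 0)/2 + 0) - 3)²*80)*(-9) = ((((½)*7 + 0) - 3)²*80)*(-9) = (((7/2 + 0) - 3)²*80)*(-9) = ((7/2 - 3)²*80)*(-9) = ((½)²*80)*(-9) = ((¼)*80)*(-9) = 20*(-9) = -180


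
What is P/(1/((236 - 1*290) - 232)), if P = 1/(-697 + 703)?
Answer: -143/3 ≈ -47.667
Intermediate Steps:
P = ⅙ (P = 1/6 = ⅙ ≈ 0.16667)
P/(1/((236 - 1*290) - 232)) = 1/(6*(1/((236 - 1*290) - 232))) = 1/(6*(1/((236 - 290) - 232))) = 1/(6*(1/(-54 - 232))) = 1/(6*(1/(-286))) = 1/(6*(-1/286)) = (⅙)*(-286) = -143/3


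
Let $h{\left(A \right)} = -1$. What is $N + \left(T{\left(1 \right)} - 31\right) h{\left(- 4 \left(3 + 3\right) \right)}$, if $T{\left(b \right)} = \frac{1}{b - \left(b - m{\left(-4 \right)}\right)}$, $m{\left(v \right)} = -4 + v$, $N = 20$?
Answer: $\frac{409}{8} \approx 51.125$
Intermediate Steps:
$T{\left(b \right)} = - \frac{1}{8}$ ($T{\left(b \right)} = \frac{1}{b - \left(8 + b\right)} = \frac{1}{-8} = - \frac{1}{8}$)
$N + \left(T{\left(1 \right)} - 31\right) h{\left(- 4 \left(3 + 3\right) \right)} = 20 + \left(- \frac{1}{8} - 31\right) \left(-1\right) = 20 - - \frac{249}{8} = 20 + \frac{249}{8} = \frac{409}{8}$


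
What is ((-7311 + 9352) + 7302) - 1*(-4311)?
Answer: 13654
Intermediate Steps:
((-7311 + 9352) + 7302) - 1*(-4311) = (2041 + 7302) + 4311 = 9343 + 4311 = 13654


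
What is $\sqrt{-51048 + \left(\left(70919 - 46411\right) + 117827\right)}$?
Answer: $63 \sqrt{23} \approx 302.14$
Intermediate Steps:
$\sqrt{-51048 + \left(\left(70919 - 46411\right) + 117827\right)} = \sqrt{-51048 + \left(24508 + 117827\right)} = \sqrt{-51048 + 142335} = \sqrt{91287} = 63 \sqrt{23}$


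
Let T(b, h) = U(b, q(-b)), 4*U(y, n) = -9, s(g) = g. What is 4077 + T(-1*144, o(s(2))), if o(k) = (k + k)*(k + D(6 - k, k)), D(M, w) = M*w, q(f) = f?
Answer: 16299/4 ≈ 4074.8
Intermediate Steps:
o(k) = 2*k*(k + k*(6 - k)) (o(k) = (k + k)*(k + (6 - k)*k) = (2*k)*(k + k*(6 - k)) = 2*k*(k + k*(6 - k)))
U(y, n) = -9/4 (U(y, n) = (¼)*(-9) = -9/4)
T(b, h) = -9/4
4077 + T(-1*144, o(s(2))) = 4077 - 9/4 = 16299/4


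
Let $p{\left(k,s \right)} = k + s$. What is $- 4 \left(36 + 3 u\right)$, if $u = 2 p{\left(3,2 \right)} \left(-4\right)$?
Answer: $336$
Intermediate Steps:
$u = -40$ ($u = 2 \left(3 + 2\right) \left(-4\right) = 2 \cdot 5 \left(-4\right) = 10 \left(-4\right) = -40$)
$- 4 \left(36 + 3 u\right) = - 4 \left(36 + 3 \left(-40\right)\right) = - 4 \left(36 - 120\right) = \left(-4\right) \left(-84\right) = 336$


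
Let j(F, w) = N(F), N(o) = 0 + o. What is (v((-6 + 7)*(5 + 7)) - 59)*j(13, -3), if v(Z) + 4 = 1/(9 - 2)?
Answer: -5720/7 ≈ -817.14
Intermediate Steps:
N(o) = o
j(F, w) = F
v(Z) = -27/7 (v(Z) = -4 + 1/(9 - 2) = -4 + 1/7 = -4 + ⅐ = -27/7)
(v((-6 + 7)*(5 + 7)) - 59)*j(13, -3) = (-27/7 - 59)*13 = -440/7*13 = -5720/7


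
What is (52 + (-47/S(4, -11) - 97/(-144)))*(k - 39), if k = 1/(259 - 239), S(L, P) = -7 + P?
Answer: -6201619/2880 ≈ -2153.3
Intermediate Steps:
k = 1/20 ≈ 0.050000
(52 + (-47/S(4, -11) - 97/(-144)))*(k - 39) = (52 + (-47/(-7 - 11) - 97/(-144)))*(1/20 - 39) = (52 + (-47/(-18) - 97*(-1/144)))*(-779/20) = (52 + (-47*(-1/18) + 97/144))*(-779/20) = (52 + (47/18 + 97/144))*(-779/20) = (52 + 473/144)*(-779/20) = (7961/144)*(-779/20) = -6201619/2880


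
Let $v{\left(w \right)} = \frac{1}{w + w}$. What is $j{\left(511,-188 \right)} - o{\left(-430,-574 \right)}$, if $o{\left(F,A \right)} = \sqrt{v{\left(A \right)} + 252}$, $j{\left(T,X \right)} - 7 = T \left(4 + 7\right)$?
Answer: $5628 - \frac{\sqrt{83027665}}{574} \approx 5612.1$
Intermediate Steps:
$v{\left(w \right)} = \frac{1}{2 w}$
$j{\left(T,X \right)} = 7 + 11 T$ ($j{\left(T,X \right)} = 7 + T \left(4 + 7\right) = 7 + T 11 = 7 + 11 T$)
$o{\left(F,A \right)} = \sqrt{252 + \frac{1}{2 A}}$ ($o{\left(F,A \right)} = \sqrt{\frac{1}{2 A} + 252} = \sqrt{252 + \frac{1}{2 A}}$)
$j{\left(511,-188 \right)} - o{\left(-430,-574 \right)} = \left(7 + 11 \cdot 511\right) - \frac{\sqrt{1008 + \frac{2}{-574}}}{2} = \left(7 + 5621\right) - \frac{\sqrt{1008 + 2 \left(- \frac{1}{574}\right)}}{2} = 5628 - \frac{\sqrt{1008 - \frac{1}{287}}}{2} = 5628 - \frac{\sqrt{\frac{289295}{287}}}{2} = 5628 - \frac{\frac{1}{287} \sqrt{83027665}}{2} = 5628 - \frac{\sqrt{83027665}}{574}$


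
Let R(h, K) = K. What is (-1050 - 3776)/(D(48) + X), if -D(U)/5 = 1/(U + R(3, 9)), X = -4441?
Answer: 137541/126571 ≈ 1.0867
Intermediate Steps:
D(U) = -5/(9 + U) (D(U) = -5/(U + 9) = -5/(9 + U))
(-1050 - 3776)/(D(48) + X) = (-1050 - 3776)/(-5/(9 + 48) - 4441) = -4826/(-5/57 - 4441) = -4826/(-253142/57) = -4826*(-57/253142) = 137541/126571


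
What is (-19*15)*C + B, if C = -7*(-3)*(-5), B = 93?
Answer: 30018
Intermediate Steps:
C = -105 (C = 21*(-5) = -105)
(-19*15)*C + B = -19*15*(-105) + 93 = -285*(-105) + 93 = 29925 + 93 = 30018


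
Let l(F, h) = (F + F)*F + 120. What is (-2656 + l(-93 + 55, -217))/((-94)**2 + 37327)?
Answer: 352/46163 ≈ 0.0076252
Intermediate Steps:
l(F, h) = 120 + 2*F**2 (l(F, h) = (2*F)*F + 120 = 2*F**2 + 120 = 120 + 2*F**2)
(-2656 + l(-93 + 55, -217))/((-94)**2 + 37327) = (-2656 + (120 + 2*(-93 + 55)**2))/((-94)**2 + 37327) = (-2656 + (120 + 2*(-38)**2))/(8836 + 37327) = (-2656 + (120 + 2*1444))/46163 = (-2656 + (120 + 2888))*(1/46163) = (-2656 + 3008)*(1/46163) = 352*(1/46163) = 352/46163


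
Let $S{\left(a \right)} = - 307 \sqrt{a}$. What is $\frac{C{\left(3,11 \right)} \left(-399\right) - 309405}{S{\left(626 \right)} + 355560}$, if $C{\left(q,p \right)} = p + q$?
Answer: $- \frac{55999099980}{63181956863} - \frac{96702237 \sqrt{626}}{126363913726} \approx -0.90546$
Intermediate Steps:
$\frac{C{\left(3,11 \right)} \left(-399\right) - 309405}{S{\left(626 \right)} + 355560} = \frac{\left(11 + 3\right) \left(-399\right) - 309405}{- 307 \sqrt{626} + 355560} = \frac{14 \left(-399\right) - 309405}{355560 - 307 \sqrt{626}} = \frac{-5586 - 309405}{355560 - 307 \sqrt{626}} = - \frac{314991}{355560 - 307 \sqrt{626}}$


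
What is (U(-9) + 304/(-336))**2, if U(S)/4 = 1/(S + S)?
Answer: 5041/3969 ≈ 1.2701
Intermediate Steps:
U(S) = 2/S (U(S) = 4/(S + S) = 4/((2*S)) = 4*(1/(2*S)) = 2/S)
(U(-9) + 304/(-336))**2 = (2/(-9) + 304/(-336))**2 = (2*(-1/9) + 304*(-1/336))**2 = (-2/9 - 19/21)**2 = (-71/63)**2 = 5041/3969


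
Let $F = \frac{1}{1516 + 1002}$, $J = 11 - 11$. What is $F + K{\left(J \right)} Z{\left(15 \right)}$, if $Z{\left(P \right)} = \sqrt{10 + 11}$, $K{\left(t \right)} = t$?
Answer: $\frac{1}{2518} \approx 0.00039714$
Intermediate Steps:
$J = 0$ ($J = 11 - 11 = 0$)
$Z{\left(P \right)} = \sqrt{21}$
$F = \frac{1}{2518} \approx 0.00039714$
$F + K{\left(J \right)} Z{\left(15 \right)} = \frac{1}{2518} + 0 \sqrt{21} = \frac{1}{2518} + 0 = \frac{1}{2518}$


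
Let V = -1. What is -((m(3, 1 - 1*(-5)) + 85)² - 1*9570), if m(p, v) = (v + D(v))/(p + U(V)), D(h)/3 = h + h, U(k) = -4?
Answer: 7721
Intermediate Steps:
D(h) = 6*h (D(h) = 3*(h + h) = 3*(2*h) = 6*h)
m(p, v) = 7*v/(-4 + p) (m(p, v) = (v + 6*v)/(p - 4) = (7*v)/(-4 + p) = 7*v/(-4 + p))
-((m(3, 1 - 1*(-5)) + 85)² - 1*9570) = -((7*(1 - 1*(-5))/(-4 + 3) + 85)² - 1*9570) = -((7*(1 + 5)/(-1) + 85)² - 9570) = -((7*6*(-1) + 85)² - 9570) = -((-42 + 85)² - 9570) = -(43² - 9570) = -(1849 - 9570) = -1*(-7721) = 7721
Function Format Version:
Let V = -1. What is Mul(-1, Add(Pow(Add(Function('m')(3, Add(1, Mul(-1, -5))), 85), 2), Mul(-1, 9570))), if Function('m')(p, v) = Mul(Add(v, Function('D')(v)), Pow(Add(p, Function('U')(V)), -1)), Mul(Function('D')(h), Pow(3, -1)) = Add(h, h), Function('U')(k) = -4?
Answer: 7721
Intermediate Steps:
Function('D')(h) = Mul(6, h) (Function('D')(h) = Mul(3, Add(h, h)) = Mul(3, Mul(2, h)) = Mul(6, h))
Function('m')(p, v) = Mul(7, v, Pow(Add(-4, p), -1)) (Function('m')(p, v) = Mul(Add(v, Mul(6, v)), Pow(Add(p, -4), -1)) = Mul(Mul(7, v), Pow(Add(-4, p), -1)) = Mul(7, v, Pow(Add(-4, p), -1)))
Mul(-1, Add(Pow(Add(Function('m')(3, Add(1, Mul(-1, -5))), 85), 2), Mul(-1, 9570))) = Mul(-1, Add(Pow(Add(Mul(7, Add(1, Mul(-1, -5)), Pow(Add(-4, 3), -1)), 85), 2), Mul(-1, 9570))) = Mul(-1, Add(Pow(Add(Mul(7, Add(1, 5), Pow(-1, -1)), 85), 2), -9570)) = Mul(-1, Add(Pow(Add(Mul(7, 6, -1), 85), 2), -9570)) = Mul(-1, Add(Pow(Add(-42, 85), 2), -9570)) = Mul(-1, Add(Pow(43, 2), -9570)) = Mul(-1, Add(1849, -9570)) = Mul(-1, -7721) = 7721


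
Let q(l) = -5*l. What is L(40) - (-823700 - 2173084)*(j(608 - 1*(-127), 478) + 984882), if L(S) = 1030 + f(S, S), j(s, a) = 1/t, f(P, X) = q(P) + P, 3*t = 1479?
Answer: 1455078962833278/493 ≈ 2.9515e+12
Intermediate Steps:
t = 493 (t = (⅓)*1479 = 493)
f(P, X) = -4*P (f(P, X) = -5*P + P = -4*P)
j(s, a) = 1/493
L(S) = 1030 - 4*S
L(40) - (-823700 - 2173084)*(j(608 - 1*(-127), 478) + 984882) = (1030 - 4*40) - (-823700 - 2173084)*(1/493 + 984882) = (1030 - 160) - (-2996784)*485546827/493 = 870 - 1*(-1455078962404368/493) = 870 + 1455078962404368/493 = 1455078962833278/493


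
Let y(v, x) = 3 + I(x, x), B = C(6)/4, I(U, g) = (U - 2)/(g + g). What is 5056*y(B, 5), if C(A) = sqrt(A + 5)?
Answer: 83424/5 ≈ 16685.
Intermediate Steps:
I(U, g) = (-2 + U)/(2*g) (I(U, g) = (-2 + U)/((2*g)) = (-2 + U)*(1/(2*g)) = (-2 + U)/(2*g))
C(A) = sqrt(5 + A)
B = sqrt(11)/4 (B = sqrt(5 + 6)/4 = sqrt(11)*(1/4) = sqrt(11)/4 ≈ 0.82916)
y(v, x) = 3 + (-2 + x)/(2*x)
5056*y(B, 5) = 5056*(7/2 - 1/5) = 5056*(33/10) = 83424/5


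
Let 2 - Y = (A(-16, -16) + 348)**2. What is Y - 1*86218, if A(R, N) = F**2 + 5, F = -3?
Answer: -217260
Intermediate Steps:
A(R, N) = 14 (A(R, N) = (-3)**2 + 5 = 9 + 5 = 14)
Y = -131042 (Y = 2 - (14 + 348)**2 = 2 - 1*362**2 = 2 - 1*131044 = 2 - 131044 = -131042)
Y - 1*86218 = -131042 - 1*86218 = -131042 - 86218 = -217260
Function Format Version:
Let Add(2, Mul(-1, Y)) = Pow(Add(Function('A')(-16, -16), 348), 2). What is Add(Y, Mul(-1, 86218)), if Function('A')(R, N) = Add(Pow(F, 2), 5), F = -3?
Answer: -217260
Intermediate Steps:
Function('A')(R, N) = 14 (Function('A')(R, N) = Add(Pow(-3, 2), 5) = Add(9, 5) = 14)
Y = -131042 (Y = Add(2, Mul(-1, Pow(Add(14, 348), 2))) = Add(2, Mul(-1, Pow(362, 2))) = Add(2, Mul(-1, 131044)) = Add(2, -131044) = -131042)
Add(Y, Mul(-1, 86218)) = Add(-131042, Mul(-1, 86218)) = Add(-131042, -86218) = -217260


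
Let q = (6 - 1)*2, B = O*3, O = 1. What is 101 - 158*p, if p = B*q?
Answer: -4639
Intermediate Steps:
B = 3 (B = 1*3 = 3)
q = 10 (q = 5*2 = 10)
p = 30 (p = 3*10 = 30)
101 - 158*p = 101 - 158*30 = 101 - 4740 = -4639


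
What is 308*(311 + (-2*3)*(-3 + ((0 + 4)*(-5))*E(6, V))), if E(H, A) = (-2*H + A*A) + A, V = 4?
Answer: 397012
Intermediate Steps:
E(H, A) = A + A**2 - 2*H (E(H, A) = (-2*H + A**2) + A = (A**2 - 2*H) + A = A + A**2 - 2*H)
308*(311 + (-2*3)*(-3 + ((0 + 4)*(-5))*E(6, V))) = 308*(311 + (-2*3)*(-3 + ((0 + 4)*(-5))*(4 + 4**2 - 2*6))) = 308*(311 - 6*(-3 + (4*(-5))*(4 + 16 - 12))) = 308*(311 - 6*(-3 - 20*8)) = 308*(311 - 6*(-3 - 160)) = 308*(311 - 6*(-163)) = 308*(311 + 978) = 308*1289 = 397012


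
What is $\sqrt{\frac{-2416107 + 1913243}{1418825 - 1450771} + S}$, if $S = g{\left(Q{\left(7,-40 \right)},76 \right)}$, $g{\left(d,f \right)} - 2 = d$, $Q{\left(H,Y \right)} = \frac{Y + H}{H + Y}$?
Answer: $\frac{\sqrt{4781533523}}{15973} \approx 4.3291$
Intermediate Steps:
$Q{\left(H,Y \right)} = 1$ ($Q{\left(H,Y \right)} = \frac{H + Y}{H + Y} = 1$)
$g{\left(d,f \right)} = 2 + d$
$S = 3$ ($S = 2 + 1 = 3$)
$\sqrt{\frac{-2416107 + 1913243}{1418825 - 1450771} + S} = \sqrt{\frac{-2416107 + 1913243}{1418825 - 1450771} + 3} = \sqrt{- \frac{502864}{-31946} + 3} = \sqrt{\left(-502864\right) \left(- \frac{1}{31946}\right) + 3} = \sqrt{\frac{251432}{15973} + 3} = \sqrt{\frac{299351}{15973}} = \frac{\sqrt{4781533523}}{15973}$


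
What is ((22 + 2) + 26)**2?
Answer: 2500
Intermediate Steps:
((22 + 2) + 26)**2 = (24 + 26)**2 = 50**2 = 2500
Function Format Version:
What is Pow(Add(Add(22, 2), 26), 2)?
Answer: 2500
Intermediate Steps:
Pow(Add(Add(22, 2), 26), 2) = Pow(Add(24, 26), 2) = Pow(50, 2) = 2500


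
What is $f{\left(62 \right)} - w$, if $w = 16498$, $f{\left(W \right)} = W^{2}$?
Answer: $-12654$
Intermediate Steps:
$f{\left(62 \right)} - w = 62^{2} - 16498 = 3844 - 16498 = -12654$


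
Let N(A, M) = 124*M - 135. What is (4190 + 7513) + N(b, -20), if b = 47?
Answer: 9088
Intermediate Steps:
N(A, M) = -135 + 124*M
(4190 + 7513) + N(b, -20) = (4190 + 7513) + (-135 + 124*(-20)) = 11703 + (-135 - 2480) = 11703 - 2615 = 9088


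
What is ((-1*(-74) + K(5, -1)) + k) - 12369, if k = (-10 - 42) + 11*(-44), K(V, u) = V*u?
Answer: -12836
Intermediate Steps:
k = -536 (k = -52 - 484 = -536)
((-1*(-74) + K(5, -1)) + k) - 12369 = ((-1*(-74) + 5*(-1)) - 536) - 12369 = ((74 - 5) - 536) - 12369 = (69 - 536) - 12369 = -467 - 12369 = -12836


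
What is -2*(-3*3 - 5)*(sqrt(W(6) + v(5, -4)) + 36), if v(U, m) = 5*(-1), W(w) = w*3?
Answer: 1008 + 28*sqrt(13) ≈ 1109.0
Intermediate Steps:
W(w) = 3*w
v(U, m) = -5
-2*(-3*3 - 5)*(sqrt(W(6) + v(5, -4)) + 36) = -2*(-3*3 - 5)*(sqrt(3*6 - 5) + 36) = -2*(-9 - 5)*(sqrt(18 - 5) + 36) = -(-28)*(sqrt(13) + 36) = -(-28)*(36 + sqrt(13)) = -2*(-504 - 14*sqrt(13)) = 1008 + 28*sqrt(13)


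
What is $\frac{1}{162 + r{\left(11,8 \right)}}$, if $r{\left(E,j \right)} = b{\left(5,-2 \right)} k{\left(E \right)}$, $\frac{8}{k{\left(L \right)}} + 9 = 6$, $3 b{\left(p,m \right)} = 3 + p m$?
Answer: $\frac{9}{1514} \approx 0.0059445$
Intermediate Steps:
$b{\left(p,m \right)} = 1 + \frac{m p}{3}$ ($b{\left(p,m \right)} = \frac{3 + p m}{3} = \frac{3 + m p}{3} = 1 + \frac{m p}{3}$)
$k{\left(L \right)} = - \frac{8}{3}$ ($k{\left(L \right)} = \frac{8}{-9 + 6} = \frac{8}{-3} = 8 \left(- \frac{1}{3}\right) = - \frac{8}{3}$)
$r{\left(E,j \right)} = \frac{56}{9}$ ($r{\left(E,j \right)} = \left(1 + \frac{1}{3} \left(-2\right) 5\right) \left(- \frac{8}{3}\right) = \left(1 - \frac{10}{3}\right) \left(- \frac{8}{3}\right) = \left(- \frac{7}{3}\right) \left(- \frac{8}{3}\right) = \frac{56}{9}$)
$\frac{1}{162 + r{\left(11,8 \right)}} = \frac{1}{162 + \frac{56}{9}} = \frac{1}{\frac{1514}{9}} = \frac{9}{1514}$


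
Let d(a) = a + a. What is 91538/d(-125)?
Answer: -45769/125 ≈ -366.15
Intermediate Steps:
d(a) = 2*a
91538/d(-125) = 91538/((2*(-125))) = 91538/(-250) = 91538*(-1/250) = -45769/125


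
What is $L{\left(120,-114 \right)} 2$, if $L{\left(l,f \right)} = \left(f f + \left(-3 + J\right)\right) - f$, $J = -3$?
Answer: $26208$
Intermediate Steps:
$L{\left(l,f \right)} = -6 + f^{2} - f$ ($L{\left(l,f \right)} = \left(f f - 6\right) - f = \left(f^{2} - 6\right) - f = \left(-6 + f^{2}\right) - f = -6 + f^{2} - f$)
$L{\left(120,-114 \right)} 2 = \left(-6 + \left(-114\right)^{2} - -114\right) 2 = \left(-6 + 12996 + 114\right) 2 = 13104 \cdot 2 = 26208$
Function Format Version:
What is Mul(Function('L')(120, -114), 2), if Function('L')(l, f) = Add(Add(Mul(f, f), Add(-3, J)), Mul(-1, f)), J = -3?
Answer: 26208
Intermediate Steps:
Function('L')(l, f) = Add(-6, Pow(f, 2), Mul(-1, f)) (Function('L')(l, f) = Add(Add(Mul(f, f), Add(-3, -3)), Mul(-1, f)) = Add(Add(Pow(f, 2), -6), Mul(-1, f)) = Add(Add(-6, Pow(f, 2)), Mul(-1, f)) = Add(-6, Pow(f, 2), Mul(-1, f)))
Mul(Function('L')(120, -114), 2) = Mul(Add(-6, Pow(-114, 2), Mul(-1, -114)), 2) = Mul(Add(-6, 12996, 114), 2) = Mul(13104, 2) = 26208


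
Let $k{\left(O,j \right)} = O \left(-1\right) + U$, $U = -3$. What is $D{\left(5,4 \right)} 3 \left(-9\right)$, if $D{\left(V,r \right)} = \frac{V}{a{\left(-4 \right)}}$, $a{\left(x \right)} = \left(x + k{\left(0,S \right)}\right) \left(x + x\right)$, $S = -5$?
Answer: $- \frac{135}{56} \approx -2.4107$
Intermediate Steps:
$k{\left(O,j \right)} = -3 - O$ ($k{\left(O,j \right)} = O \left(-1\right) - 3 = - O - 3 = -3 - O$)
$a{\left(x \right)} = 2 x \left(-3 + x\right)$ ($a{\left(x \right)} = \left(x - 3\right) \left(x + x\right) = \left(x + \left(-3 + 0\right)\right) 2 x = \left(x - 3\right) 2 x = \left(-3 + x\right) 2 x = 2 x \left(-3 + x\right)$)
$D{\left(V,r \right)} = \frac{V}{56}$ ($D{\left(V,r \right)} = \frac{V}{2 \left(-4\right) \left(-3 - 4\right)} = \frac{V}{2 \left(-4\right) \left(-7\right)} = \frac{V}{56}$)
$D{\left(5,4 \right)} 3 \left(-9\right) = \frac{1}{56} \cdot 5 \cdot 3 \left(-9\right) = \frac{5}{56} \cdot 3 \left(-9\right) = \frac{15}{56} \left(-9\right) = - \frac{135}{56}$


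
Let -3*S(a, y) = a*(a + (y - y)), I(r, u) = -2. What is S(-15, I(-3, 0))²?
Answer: 5625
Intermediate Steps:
S(a, y) = -a²/3 (S(a, y) = -a*(a + (y - y))/3 = -a*(a + 0)/3 = -a*a/3 = -a²/3)
S(-15, I(-3, 0))² = (-⅓*(-15)²)² = (-⅓*225)² = (-75)² = 5625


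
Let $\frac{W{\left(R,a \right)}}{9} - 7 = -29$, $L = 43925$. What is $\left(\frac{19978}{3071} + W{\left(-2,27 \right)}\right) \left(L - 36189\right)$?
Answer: $- \frac{4549386880}{3071} \approx -1.4814 \cdot 10^{6}$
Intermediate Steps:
$W{\left(R,a \right)} = -198$ ($W{\left(R,a \right)} = 63 + 9 \left(-29\right) = 63 - 261 = -198$)
$\left(\frac{19978}{3071} + W{\left(-2,27 \right)}\right) \left(L - 36189\right) = \left(\frac{19978}{3071} - 198\right) \left(43925 - 36189\right) = \left(19978 \cdot \frac{1}{3071} - 198\right) 7736 = \left(\frac{19978}{3071} - 198\right) 7736 = \left(- \frac{588080}{3071}\right) 7736 = - \frac{4549386880}{3071}$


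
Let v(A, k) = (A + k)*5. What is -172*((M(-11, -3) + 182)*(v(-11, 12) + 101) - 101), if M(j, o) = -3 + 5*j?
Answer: -2243396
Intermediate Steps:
v(A, k) = 5*A + 5*k
-172*((M(-11, -3) + 182)*(v(-11, 12) + 101) - 101) = -172*(((-3 + 5*(-11)) + 182)*((5*(-11) + 5*12) + 101) - 101) = -172*(((-3 - 55) + 182)*((-55 + 60) + 101) - 101) = -172*((-58 + 182)*(5 + 101) - 101) = -172*(124*106 - 101) = -172*(13144 - 101) = -172*13043 = -2243396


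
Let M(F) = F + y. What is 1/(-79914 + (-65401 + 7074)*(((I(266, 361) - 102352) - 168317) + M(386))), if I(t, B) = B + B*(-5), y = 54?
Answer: 1/15845791157 ≈ 6.3108e-11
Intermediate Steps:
I(t, B) = -4*B (I(t, B) = B - 5*B = -4*B)
M(F) = 54 + F (M(F) = F + 54 = 54 + F)
1/(-79914 + (-65401 + 7074)*(((I(266, 361) - 102352) - 168317) + M(386))) = 1/(-79914 + (-65401 + 7074)*(((-4*361 - 102352) - 168317) + (54 + 386))) = 1/(-79914 - 58327*(((-1444 - 102352) - 168317) + 440)) = 1/(-79914 - 58327*((-103796 - 168317) + 440)) = 1/(-79914 - 58327*(-272113 + 440)) = 1/(-79914 - 58327*(-271673)) = 1/(-79914 + 15845871071) = 1/15845791157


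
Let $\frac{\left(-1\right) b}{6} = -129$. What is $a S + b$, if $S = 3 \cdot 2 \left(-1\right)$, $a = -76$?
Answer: $1230$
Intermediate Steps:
$b = 774$ ($b = \left(-6\right) \left(-129\right) = 774$)
$S = -6$ ($S = 6 \left(-1\right) = -6$)
$a S + b = \left(-76\right) \left(-6\right) + 774 = 456 + 774 = 1230$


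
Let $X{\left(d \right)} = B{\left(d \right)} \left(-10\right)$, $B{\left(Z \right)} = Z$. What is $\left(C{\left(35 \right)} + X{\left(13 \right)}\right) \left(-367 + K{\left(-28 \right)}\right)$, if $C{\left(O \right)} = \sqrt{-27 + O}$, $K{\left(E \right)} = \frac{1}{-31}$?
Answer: $\frac{1479140}{31} - \frac{22756 \sqrt{2}}{31} \approx 46676.0$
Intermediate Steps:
$K{\left(E \right)} = - \frac{1}{31}$
$X{\left(d \right)} = - 10 d$ ($X{\left(d \right)} = d \left(-10\right) = - 10 d$)
$\left(C{\left(35 \right)} + X{\left(13 \right)}\right) \left(-367 + K{\left(-28 \right)}\right) = \left(\sqrt{-27 + 35} - 130\right) \left(-367 - \frac{1}{31}\right) = \left(\sqrt{8} - 130\right) \left(- \frac{11378}{31}\right) = \left(2 \sqrt{2} - 130\right) \left(- \frac{11378}{31}\right) = \left(-130 + 2 \sqrt{2}\right) \left(- \frac{11378}{31}\right) = \frac{1479140}{31} - \frac{22756 \sqrt{2}}{31}$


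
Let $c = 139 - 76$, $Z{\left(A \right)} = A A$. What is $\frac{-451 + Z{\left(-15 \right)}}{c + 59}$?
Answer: $- \frac{113}{61} \approx -1.8525$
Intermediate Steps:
$Z{\left(A \right)} = A^{2}$
$c = 63$ ($c = 139 - 76 = 63$)
$\frac{-451 + Z{\left(-15 \right)}}{c + 59} = \frac{-451 + \left(-15\right)^{2}}{63 + 59} = \frac{-451 + 225}{122} = \left(-226\right) \frac{1}{122} = - \frac{113}{61}$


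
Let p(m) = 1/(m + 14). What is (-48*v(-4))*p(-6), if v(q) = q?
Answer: 24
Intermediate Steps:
p(m) = 1/(14 + m)
(-48*v(-4))*p(-6) = (-48*(-4))/(14 - 6) = 192/8 = 192*(⅛) = 24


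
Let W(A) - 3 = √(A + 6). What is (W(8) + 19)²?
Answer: (22 + √14)² ≈ 662.63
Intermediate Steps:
W(A) = 3 + √(6 + A) (W(A) = 3 + √(A + 6) = 3 + √(6 + A))
(W(8) + 19)² = ((3 + √(6 + 8)) + 19)² = ((3 + √14) + 19)² = (22 + √14)²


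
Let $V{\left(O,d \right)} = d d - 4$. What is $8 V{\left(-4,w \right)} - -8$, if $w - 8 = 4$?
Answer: $1128$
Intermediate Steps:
$w = 12$ ($w = 8 + 4 = 12$)
$V{\left(O,d \right)} = -4 + d^{2}$ ($V{\left(O,d \right)} = d^{2} - 4 = -4 + d^{2}$)
$8 V{\left(-4,w \right)} - -8 = 8 \left(-4 + 12^{2}\right) - -8 = 8 \left(-4 + 144\right) + 8 = 8 \cdot 140 + 8 = 1120 + 8 = 1128$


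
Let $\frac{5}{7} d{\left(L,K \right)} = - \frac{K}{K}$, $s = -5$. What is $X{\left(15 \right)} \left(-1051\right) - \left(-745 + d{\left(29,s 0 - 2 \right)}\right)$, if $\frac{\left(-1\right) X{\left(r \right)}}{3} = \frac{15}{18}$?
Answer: $\frac{33739}{10} \approx 3373.9$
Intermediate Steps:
$d{\left(L,K \right)} = - \frac{7}{5}$ ($d{\left(L,K \right)} = \frac{7 \left(- \frac{K}{K}\right)}{5} = \frac{7 \left(\left(-1\right) 1\right)}{5} = \frac{7}{5} \left(-1\right) = - \frac{7}{5}$)
$X{\left(r \right)} = - \frac{5}{2}$ ($X{\left(r \right)} = - 3 \cdot \frac{15}{18} = - 3 \cdot 15 \cdot \frac{1}{18} = \left(-3\right) \frac{5}{6} = - \frac{5}{2}$)
$X{\left(15 \right)} \left(-1051\right) - \left(-745 + d{\left(29,s 0 - 2 \right)}\right) = \left(- \frac{5}{2}\right) \left(-1051\right) + \left(745 - - \frac{7}{5}\right) = \frac{5255}{2} + \left(745 + \frac{7}{5}\right) = \frac{5255}{2} + \frac{3732}{5} = \frac{33739}{10}$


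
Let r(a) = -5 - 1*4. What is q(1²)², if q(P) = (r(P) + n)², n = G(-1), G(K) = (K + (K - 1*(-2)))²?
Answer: 6561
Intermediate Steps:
r(a) = -9 (r(a) = -5 - 4 = -9)
G(K) = (2 + 2*K)² (G(K) = (K + (K + 2))² = (K + (2 + K))² = (2 + 2*K)²)
n = 0 (n = 4*(1 - 1)² = 4*0² = 4*0 = 0)
q(P) = 81 (q(P) = (-9 + 0)² = (-9)² = 81)
q(1²)² = 81² = 6561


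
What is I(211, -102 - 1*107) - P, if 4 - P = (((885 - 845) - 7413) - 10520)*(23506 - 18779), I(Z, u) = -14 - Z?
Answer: -84580440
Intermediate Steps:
P = 84580215 (P = 4 - (((885 - 845) - 7413) - 10520)*(23506 - 18779) = 4 - ((40 - 7413) - 10520)*4727 = 4 - (-7373 - 10520)*4727 = 4 - (-17893)*4727 = 4 - 1*(-84580211) = 4 + 84580211 = 84580215)
I(211, -102 - 1*107) - P = (-14 - 1*211) - 1*84580215 = (-14 - 211) - 84580215 = -225 - 84580215 = -84580440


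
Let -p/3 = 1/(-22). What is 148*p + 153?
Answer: 1905/11 ≈ 173.18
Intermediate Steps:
p = 3/22 (p = -3/(-22) = -3*(-1/22) = 3/22 ≈ 0.13636)
148*p + 153 = 148*(3/22) + 153 = 222/11 + 153 = 1905/11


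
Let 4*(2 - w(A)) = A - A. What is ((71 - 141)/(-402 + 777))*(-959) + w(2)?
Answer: 13576/75 ≈ 181.01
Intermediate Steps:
w(A) = 2 (w(A) = 2 - (A - A)/4 = 2 - 1/4*0 = 2 + 0 = 2)
((71 - 141)/(-402 + 777))*(-959) + w(2) = ((71 - 141)/(-402 + 777))*(-959) + 2 = -70/375*(-959) + 2 = -70*1/375*(-959) + 2 = -14/75*(-959) + 2 = 13426/75 + 2 = 13576/75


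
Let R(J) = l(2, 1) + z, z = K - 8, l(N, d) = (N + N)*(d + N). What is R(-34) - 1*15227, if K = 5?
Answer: -15218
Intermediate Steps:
l(N, d) = 2*N*(N + d) (l(N, d) = (2*N)*(N + d) = 2*N*(N + d))
z = -3 (z = 5 - 8 = -3)
R(J) = 9 (R(J) = 2*2*(2 + 1) - 3 = 2*2*3 - 3 = 12 - 3 = 9)
R(-34) - 1*15227 = 9 - 1*15227 = 9 - 15227 = -15218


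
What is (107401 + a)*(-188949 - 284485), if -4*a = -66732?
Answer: -58745584456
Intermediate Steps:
a = 16683 (a = -¼*(-66732) = 16683)
(107401 + a)*(-188949 - 284485) = (107401 + 16683)*(-188949 - 284485) = 124084*(-473434) = -58745584456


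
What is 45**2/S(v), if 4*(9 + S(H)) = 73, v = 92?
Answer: 8100/37 ≈ 218.92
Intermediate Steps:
S(H) = 37/4 (S(H) = -9 + (1/4)*73 = -9 + 73/4 = 37/4)
45**2/S(v) = 45**2/(37/4) = 2025*(4/37) = 8100/37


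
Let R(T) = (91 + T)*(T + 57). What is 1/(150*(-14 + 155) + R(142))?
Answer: 1/67517 ≈ 1.4811e-5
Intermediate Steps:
R(T) = (57 + T)*(91 + T) (R(T) = (91 + T)*(57 + T) = (57 + T)*(91 + T))
1/(150*(-14 + 155) + R(142)) = 1/(150*(-14 + 155) + (5187 + 142² + 148*142)) = 1/(150*141 + (5187 + 20164 + 21016)) = 1/(21150 + 46367) = 1/67517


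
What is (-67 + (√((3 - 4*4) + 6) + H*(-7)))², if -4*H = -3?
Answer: 83409/16 - 289*I*√7/2 ≈ 5213.1 - 382.31*I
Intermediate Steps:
H = ¾ (H = -¼*(-3) = ¾ ≈ 0.75000)
(-67 + (√((3 - 4*4) + 6) + H*(-7)))² = (-67 + (√((3 - 4*4) + 6) + (¾)*(-7)))² = (-67 + (√((3 - 16) + 6) - 21/4))² = (-67 + (√(-13 + 6) - 21/4))² = (-67 + (√(-7) - 21/4))² = (-67 + (I*√7 - 21/4))² = (-67 + (-21/4 + I*√7))² = (-289/4 + I*√7)²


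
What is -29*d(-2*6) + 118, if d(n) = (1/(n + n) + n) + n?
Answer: 19565/24 ≈ 815.21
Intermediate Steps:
d(n) = 1/(2*n) + 2*n (d(n) = (1/(2*n) + n) + n = (n + 1/(2*n)) + n = 1/(2*n) + 2*n)
-29*d(-2*6) + 118 = -29*(1/(2*((-2*6))) + 2*(-2*6)) + 118 = -29*((1/2)/(-12) + 2*(-12)) + 118 = -29*((1/2)*(-1/12) - 24) + 118 = -29*(-1/24 - 24) + 118 = -29*(-577/24) + 118 = 16733/24 + 118 = 19565/24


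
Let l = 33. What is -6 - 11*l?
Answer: -369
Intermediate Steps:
-6 - 11*l = -6 - 11*33 = -6 - 363 = -369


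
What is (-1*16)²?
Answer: 256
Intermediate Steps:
(-1*16)² = (-16)² = 256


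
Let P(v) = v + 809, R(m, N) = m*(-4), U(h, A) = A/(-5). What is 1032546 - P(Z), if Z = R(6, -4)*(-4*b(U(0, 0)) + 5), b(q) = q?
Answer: 1031857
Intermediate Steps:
U(h, A) = -A/5 (U(h, A) = A*(-⅕) = -A/5)
R(m, N) = -4*m
Z = -120 (Z = (-4*6)*(-(-4)*0/5 + 5) = -24*(-4*0 + 5) = -24*(0 + 5) = -24*5 = -120)
P(v) = 809 + v
1032546 - P(Z) = 1032546 - (809 - 120) = 1032546 - 1*689 = 1032546 - 689 = 1031857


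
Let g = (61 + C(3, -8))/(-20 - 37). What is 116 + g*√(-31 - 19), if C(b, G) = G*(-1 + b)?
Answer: 116 - 75*I*√2/19 ≈ 116.0 - 5.5824*I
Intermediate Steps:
g = -15/19 (g = (61 - 8*(-1 + 3))/(-20 - 37) = (61 - 8*2)/(-57) = (61 - 16)*(-1/57) = 45*(-1/57) = -15/19 ≈ -0.78947)
116 + g*√(-31 - 19) = 116 - 15*√(-31 - 19)/19 = 116 - 75*I*√2/19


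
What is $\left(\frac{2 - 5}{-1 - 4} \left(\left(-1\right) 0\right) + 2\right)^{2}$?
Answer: $4$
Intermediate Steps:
$\left(\frac{2 - 5}{-1 - 4} \left(\left(-1\right) 0\right) + 2\right)^{2} = \left(- \frac{3}{-5} \cdot 0 + 2\right)^{2} = \left(\left(-3\right) \left(- \frac{1}{5}\right) 0 + 2\right)^{2} = \left(\frac{3}{5} \cdot 0 + 2\right)^{2} = \left(0 + 2\right)^{2} = 2^{2} = 4$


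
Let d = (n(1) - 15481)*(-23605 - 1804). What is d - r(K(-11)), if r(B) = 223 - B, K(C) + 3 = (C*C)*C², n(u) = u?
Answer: 393345735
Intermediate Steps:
K(C) = -3 + C⁴ (K(C) = -3 + (C*C)*C² = -3 + C²*C² = -3 + C⁴)
d = 393331320 (d = (1 - 15481)*(-23605 - 1804) = -15480*(-25409) = 393331320)
d - r(K(-11)) = 393331320 - (223 - (-3 + (-11)⁴)) = 393331320 - (223 - (-3 + 14641)) = 393331320 - (223 - 1*14638) = 393331320 - (223 - 14638) = 393331320 - 1*(-14415) = 393331320 + 14415 = 393345735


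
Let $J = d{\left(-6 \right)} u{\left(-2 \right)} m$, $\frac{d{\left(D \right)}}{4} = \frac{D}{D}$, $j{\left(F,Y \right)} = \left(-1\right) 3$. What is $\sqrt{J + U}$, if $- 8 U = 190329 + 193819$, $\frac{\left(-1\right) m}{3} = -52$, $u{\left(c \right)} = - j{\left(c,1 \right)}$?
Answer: $\frac{i \sqrt{184586}}{2} \approx 214.82 i$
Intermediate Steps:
$j{\left(F,Y \right)} = -3$
$u{\left(c \right)} = 3$ ($u{\left(c \right)} = \left(-1\right) \left(-3\right) = 3$)
$m = 156$ ($m = \left(-3\right) \left(-52\right) = 156$)
$d{\left(D \right)} = 4$ ($d{\left(D \right)} = 4 \frac{D}{D} = 4 \cdot 1 = 4$)
$U = - \frac{96037}{2}$ ($U = - \frac{190329 + 193819}{8} = \left(- \frac{1}{8}\right) 384148 = - \frac{96037}{2} \approx -48019.0$)
$J = 1872$ ($J = 4 \cdot 3 \cdot 156 = 12 \cdot 156 = 1872$)
$\sqrt{J + U} = \sqrt{1872 - \frac{96037}{2}} = \sqrt{- \frac{92293}{2}} = \frac{i \sqrt{184586}}{2}$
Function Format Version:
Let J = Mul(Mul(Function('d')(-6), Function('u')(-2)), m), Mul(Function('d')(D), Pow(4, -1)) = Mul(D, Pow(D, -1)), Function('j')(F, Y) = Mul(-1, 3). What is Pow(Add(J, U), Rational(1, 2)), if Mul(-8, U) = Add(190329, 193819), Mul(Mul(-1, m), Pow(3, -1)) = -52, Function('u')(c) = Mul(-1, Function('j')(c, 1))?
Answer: Mul(Rational(1, 2), I, Pow(184586, Rational(1, 2))) ≈ Mul(214.82, I)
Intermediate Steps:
Function('j')(F, Y) = -3
Function('u')(c) = 3 (Function('u')(c) = Mul(-1, -3) = 3)
m = 156 (m = Mul(-3, -52) = 156)
Function('d')(D) = 4 (Function('d')(D) = Mul(4, Mul(D, Pow(D, -1))) = Mul(4, 1) = 4)
U = Rational(-96037, 2) (U = Mul(Rational(-1, 8), Add(190329, 193819)) = Mul(Rational(-1, 8), 384148) = Rational(-96037, 2) ≈ -48019.)
J = 1872 (J = Mul(Mul(4, 3), 156) = Mul(12, 156) = 1872)
Pow(Add(J, U), Rational(1, 2)) = Pow(Add(1872, Rational(-96037, 2)), Rational(1, 2)) = Pow(Rational(-92293, 2), Rational(1, 2)) = Mul(Rational(1, 2), I, Pow(184586, Rational(1, 2)))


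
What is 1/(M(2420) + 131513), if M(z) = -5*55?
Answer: 1/131238 ≈ 7.6197e-6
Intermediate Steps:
M(z) = -275
1/(M(2420) + 131513) = 1/(-275 + 131513) = 1/131238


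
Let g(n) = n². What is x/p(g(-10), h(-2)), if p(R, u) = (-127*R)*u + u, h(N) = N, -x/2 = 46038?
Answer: -15346/4233 ≈ -3.6253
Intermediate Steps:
x = -92076 (x = -2*46038 = -92076)
p(R, u) = u - 127*R*u (p(R, u) = -127*R*u + u = u - 127*R*u)
x/p(g(-10), h(-2)) = -92076*(-1/(2*(1 - 127*(-10)²))) = -92076*(-1/(2*(1 - 127*100))) = -92076*(-1/(2*(1 - 12700))) = -92076/((-2*(-12699))) = -92076/25398 = -92076*1/25398 = -15346/4233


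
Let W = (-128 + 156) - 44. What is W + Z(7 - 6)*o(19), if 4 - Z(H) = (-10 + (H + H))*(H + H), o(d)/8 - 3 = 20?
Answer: 3664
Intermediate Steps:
W = -16 (W = 28 - 44 = -16)
o(d) = 184 (o(d) = 24 + 8*20 = 24 + 160 = 184)
Z(H) = 4 - 2*H*(-10 + 2*H) (Z(H) = 4 - (-10 + (H + H))*(H + H) = 4 - (-10 + 2*H)*2*H = 4 - 2*H*(-10 + 2*H))
W + Z(7 - 6)*o(19) = -16 + (4 - 4*(7 - 6)² + 20*(7 - 6))*184 = -16 + (4 - 4*1² + 20*1)*184 = -16 + (4 - 4*1 + 20)*184 = -16 + (4 - 4 + 20)*184 = -16 + 20*184 = -16 + 3680 = 3664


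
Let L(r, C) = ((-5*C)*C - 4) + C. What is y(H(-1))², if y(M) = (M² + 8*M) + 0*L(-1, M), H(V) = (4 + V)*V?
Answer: 225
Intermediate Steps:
L(r, C) = -4 + C - 5*C² (L(r, C) = (-5*C² - 4) + C = (-4 - 5*C²) + C = -4 + C - 5*C²)
H(V) = V*(4 + V)
y(M) = M² + 8*M (y(M) = (M² + 8*M) + 0*(-4 + M - 5*M²) = (M² + 8*M) + 0 = M² + 8*M)
y(H(-1))² = ((-(4 - 1))*(8 - (4 - 1)))² = ((-1*3)*(8 - 1*3))² = (-3*(8 - 3))² = (-3*5)² = (-15)² = 225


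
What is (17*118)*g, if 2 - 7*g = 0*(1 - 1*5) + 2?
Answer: 0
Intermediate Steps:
g = 0 (g = 2/7 - (0*(1 - 1*5) + 2)/7 = 2/7 - (0*(1 - 5) + 2)/7 = 2/7 - (0*(-4) + 2)/7 = 2/7 - (0 + 2)/7 = 2/7 - ⅐*2 = 2/7 - 2/7 = 0)
(17*118)*g = (17*118)*0 = 2006*0 = 0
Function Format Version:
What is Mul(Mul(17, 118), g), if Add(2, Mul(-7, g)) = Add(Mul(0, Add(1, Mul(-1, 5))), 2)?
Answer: 0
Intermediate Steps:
g = 0 (g = Add(Rational(2, 7), Mul(Rational(-1, 7), Add(Mul(0, Add(1, Mul(-1, 5))), 2))) = Add(Rational(2, 7), Mul(Rational(-1, 7), Add(Mul(0, Add(1, -5)), 2))) = Add(Rational(2, 7), Mul(Rational(-1, 7), Add(Mul(0, -4), 2))) = Add(Rational(2, 7), Mul(Rational(-1, 7), Add(0, 2))) = Add(Rational(2, 7), Mul(Rational(-1, 7), 2)) = Add(Rational(2, 7), Rational(-2, 7)) = 0)
Mul(Mul(17, 118), g) = Mul(Mul(17, 118), 0) = Mul(2006, 0) = 0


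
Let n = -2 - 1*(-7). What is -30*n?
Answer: -150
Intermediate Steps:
n = 5 (n = -2 + 7 = 5)
-30*n = -30*5 = -150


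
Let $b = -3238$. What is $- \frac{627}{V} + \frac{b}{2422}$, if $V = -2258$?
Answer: $- \frac{2896405}{2734438} \approx -1.0592$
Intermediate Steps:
$- \frac{627}{V} + \frac{b}{2422} = - \frac{627}{-2258} - \frac{3238}{2422} = \left(-627\right) \left(- \frac{1}{2258}\right) - \frac{1619}{1211} = \frac{627}{2258} - \frac{1619}{1211} = - \frac{2896405}{2734438}$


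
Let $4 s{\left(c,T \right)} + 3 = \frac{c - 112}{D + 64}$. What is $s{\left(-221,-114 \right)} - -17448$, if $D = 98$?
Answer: $\frac{1256165}{72} \approx 17447.0$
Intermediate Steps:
$s{\left(c,T \right)} = - \frac{299}{324} + \frac{c}{648}$ ($s{\left(c,T \right)} = - \frac{3}{4} + \frac{\left(c - 112\right) \frac{1}{98 + 64}}{4} = - \frac{3}{4} + \frac{\left(-112 + c\right) \frac{1}{162}}{4} = - \frac{3}{4} + \frac{- \frac{56}{81} + \frac{c}{162}}{4} = - \frac{3}{4} + \left(- \frac{14}{81} + \frac{c}{648}\right) = - \frac{299}{324} + \frac{c}{648}$)
$s{\left(-221,-114 \right)} - -17448 = \left(- \frac{299}{324} + \frac{1}{648} \left(-221\right)\right) - -17448 = \left(- \frac{299}{324} - \frac{221}{648}\right) + 17448 = - \frac{91}{72} + 17448 = \frac{1256165}{72}$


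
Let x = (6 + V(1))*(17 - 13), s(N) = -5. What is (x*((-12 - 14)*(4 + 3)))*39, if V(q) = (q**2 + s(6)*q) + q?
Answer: -85176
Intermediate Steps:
V(q) = q**2 - 4*q (V(q) = (q**2 - 5*q) + q = q**2 - 4*q)
x = 12 (x = (6 + 1*(-4 + 1))*(17 - 13) = (6 + 1*(-3))*4 = (6 - 3)*4 = 3*4 = 12)
(x*((-12 - 14)*(4 + 3)))*39 = (12*((-12 - 14)*(4 + 3)))*39 = (12*(-26*7))*39 = (12*(-182))*39 = -2184*39 = -85176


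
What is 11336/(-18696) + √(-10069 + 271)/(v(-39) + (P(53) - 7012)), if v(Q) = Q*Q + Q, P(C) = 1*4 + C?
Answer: -1417/2337 - I*√9798/5473 ≈ -0.60633 - 0.018086*I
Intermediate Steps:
P(C) = 4 + C
v(Q) = Q + Q² (v(Q) = Q² + Q = Q + Q²)
11336/(-18696) + √(-10069 + 271)/(v(-39) + (P(53) - 7012)) = 11336/(-18696) + √(-10069 + 271)/(-39*(1 - 39) + ((4 + 53) - 7012)) = 11336*(-1/18696) + √(-9798)/(-39*(-38) + (57 - 7012)) = -1417/2337 + (I*√9798)/(1482 - 6955) = -1417/2337 + (I*√9798)/(-5473) = -1417/2337 + (I*√9798)*(-1/5473) = -1417/2337 - I*√9798/5473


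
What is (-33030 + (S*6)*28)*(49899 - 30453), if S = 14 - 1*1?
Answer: -599831316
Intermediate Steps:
S = 13 (S = 14 - 1 = 13)
(-33030 + (S*6)*28)*(49899 - 30453) = (-33030 + (13*6)*28)*(49899 - 30453) = (-33030 + 78*28)*19446 = (-33030 + 2184)*19446 = -30846*19446 = -599831316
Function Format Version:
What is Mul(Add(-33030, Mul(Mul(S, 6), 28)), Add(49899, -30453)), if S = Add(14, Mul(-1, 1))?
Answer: -599831316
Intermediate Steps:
S = 13 (S = Add(14, -1) = 13)
Mul(Add(-33030, Mul(Mul(S, 6), 28)), Add(49899, -30453)) = Mul(Add(-33030, Mul(Mul(13, 6), 28)), Add(49899, -30453)) = Mul(Add(-33030, Mul(78, 28)), 19446) = Mul(Add(-33030, 2184), 19446) = Mul(-30846, 19446) = -599831316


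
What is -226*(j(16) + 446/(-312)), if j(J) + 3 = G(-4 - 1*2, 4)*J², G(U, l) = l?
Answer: -17972989/78 ≈ -2.3042e+5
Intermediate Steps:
j(J) = -3 + 4*J²
-226*(j(16) + 446/(-312)) = -226*((-3 + 4*16²) + 446/(-312)) = -226*((-3 + 4*256) + 446*(-1/312)) = -226*((-3 + 1024) - 223/156) = -226*(1021 - 223/156) = -226*159053/156 = -17972989/78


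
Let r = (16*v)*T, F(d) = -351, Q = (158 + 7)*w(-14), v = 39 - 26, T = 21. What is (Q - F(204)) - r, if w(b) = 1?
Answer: -3852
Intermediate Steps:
v = 13
Q = 165 (Q = (158 + 7)*1 = 165*1 = 165)
r = 4368 (r = (16*13)*21 = 208*21 = 4368)
(Q - F(204)) - r = (165 - 1*(-351)) - 1*4368 = (165 + 351) - 4368 = 516 - 4368 = -3852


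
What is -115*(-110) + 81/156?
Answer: 657827/52 ≈ 12651.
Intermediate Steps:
-115*(-110) + 81/156 = 12650 + 81*(1/156) = 12650 + 27/52 = 657827/52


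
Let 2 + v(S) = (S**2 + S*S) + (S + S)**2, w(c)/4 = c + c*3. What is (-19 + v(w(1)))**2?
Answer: 2295225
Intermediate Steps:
w(c) = 16*c (w(c) = 4*(c + c*3) = 4*(c + 3*c) = 4*(4*c) = 16*c)
v(S) = -2 + 6*S**2 (v(S) = -2 + ((S**2 + S*S) + (S + S)**2) = -2 + ((S**2 + S**2) + (2*S)**2) = -2 + (2*S**2 + 4*S**2) = -2 + 6*S**2)
(-19 + v(w(1)))**2 = (-19 + (-2 + 6*(16*1)**2))**2 = (-19 + (-2 + 6*16**2))**2 = (-19 + (-2 + 6*256))**2 = (-19 + (-2 + 1536))**2 = (-19 + 1534)**2 = 1515**2 = 2295225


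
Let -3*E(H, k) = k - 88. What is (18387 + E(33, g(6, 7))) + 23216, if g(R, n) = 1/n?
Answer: 291426/7 ≈ 41632.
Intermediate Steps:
E(H, k) = 88/3 - k/3 (E(H, k) = -(k - 88)/3 = -(-88 + k)/3 = 88/3 - k/3)
(18387 + E(33, g(6, 7))) + 23216 = (18387 + (88/3 - ⅓/7)) + 23216 = (18387 + (88/3 - ⅓*⅐)) + 23216 = (18387 + (88/3 - 1/21)) + 23216 = (18387 + 205/7) + 23216 = 128914/7 + 23216 = 291426/7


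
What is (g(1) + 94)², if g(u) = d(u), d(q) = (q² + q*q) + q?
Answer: 9409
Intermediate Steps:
d(q) = q + 2*q² (d(q) = (q² + q²) + q = 2*q² + q = q + 2*q²)
g(u) = u*(1 + 2*u)
(g(1) + 94)² = (1*(1 + 2*1) + 94)² = (1*(1 + 2) + 94)² = (1*3 + 94)² = (3 + 94)² = 97² = 9409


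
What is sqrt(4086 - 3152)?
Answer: sqrt(934) ≈ 30.561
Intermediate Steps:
sqrt(4086 - 3152) = sqrt(934)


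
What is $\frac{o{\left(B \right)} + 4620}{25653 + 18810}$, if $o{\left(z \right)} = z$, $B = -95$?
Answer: $\frac{4525}{44463} \approx 0.10177$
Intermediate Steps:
$\frac{o{\left(B \right)} + 4620}{25653 + 18810} = \frac{-95 + 4620}{25653 + 18810} = \frac{4525}{44463}$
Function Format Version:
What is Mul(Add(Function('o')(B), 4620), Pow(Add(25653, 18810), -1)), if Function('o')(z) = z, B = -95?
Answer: Rational(4525, 44463) ≈ 0.10177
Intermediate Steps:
Mul(Add(Function('o')(B), 4620), Pow(Add(25653, 18810), -1)) = Mul(Add(-95, 4620), Pow(Add(25653, 18810), -1)) = Mul(4525, Pow(44463, -1)) = Mul(4525, Rational(1, 44463)) = Rational(4525, 44463)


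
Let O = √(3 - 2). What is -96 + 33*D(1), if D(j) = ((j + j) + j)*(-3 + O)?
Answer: -294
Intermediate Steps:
O = 1 (O = √1 = 1)
D(j) = -6*j (D(j) = ((j + j) + j)*(-3 + 1) = (2*j + j)*(-2) = (3*j)*(-2) = -6*j)
-96 + 33*D(1) = -96 + 33*(-6*1) = -96 + 33*(-6) = -96 - 198 = -294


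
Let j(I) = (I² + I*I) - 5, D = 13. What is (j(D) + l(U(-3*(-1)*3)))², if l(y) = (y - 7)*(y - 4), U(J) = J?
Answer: 117649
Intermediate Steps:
l(y) = (-7 + y)*(-4 + y)
j(I) = -5 + 2*I² (j(I) = (I² + I²) - 5 = 2*I² - 5 = -5 + 2*I²)
(j(D) + l(U(-3*(-1)*3)))² = ((-5 + 2*13²) + (28 + (-3*(-1)*3)² - 11*(-3*(-1))*3))² = ((-5 + 2*169) + (28 + (3*3)² - 33*3))² = ((-5 + 338) + (28 + 9² - 11*9))² = (333 + (28 + 81 - 99))² = (333 + 10)² = 343² = 117649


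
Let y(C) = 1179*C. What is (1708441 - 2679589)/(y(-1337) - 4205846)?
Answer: 971148/5782169 ≈ 0.16796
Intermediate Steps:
(1708441 - 2679589)/(y(-1337) - 4205846) = (1708441 - 2679589)/(1179*(-1337) - 4205846) = -971148/(-1576323 - 4205846) = -971148/(-5782169) = -971148*(-1/5782169) = 971148/5782169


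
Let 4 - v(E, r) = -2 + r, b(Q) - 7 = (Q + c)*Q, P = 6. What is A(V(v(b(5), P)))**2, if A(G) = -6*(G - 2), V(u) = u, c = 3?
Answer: 144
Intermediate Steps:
b(Q) = 7 + Q*(3 + Q) (b(Q) = 7 + (Q + 3)*Q = 7 + (3 + Q)*Q = 7 + Q*(3 + Q))
v(E, r) = 6 - r (v(E, r) = 4 - (-2 + r) = 4 + (2 - r) = 6 - r)
A(G) = 12 - 6*G (A(G) = -6*(-2 + G) = 12 - 6*G)
A(V(v(b(5), P)))**2 = (12 - 6*(6 - 1*6))**2 = (12 - 6*(6 - 6))**2 = (12 - 6*0)**2 = (12 + 0)**2 = 12**2 = 144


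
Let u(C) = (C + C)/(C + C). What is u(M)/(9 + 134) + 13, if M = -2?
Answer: 1860/143 ≈ 13.007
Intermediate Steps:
u(C) = 1 (u(C) = (2*C)/((2*C)) = (2*C)*(1/(2*C)) = 1)
u(M)/(9 + 134) + 13 = 1/(9 + 134) + 13 = 1/143 + 13 = 1860/143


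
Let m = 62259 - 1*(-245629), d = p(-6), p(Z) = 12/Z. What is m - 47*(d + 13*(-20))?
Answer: 320202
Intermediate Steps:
d = -2 (d = 12/(-6) = 12*(-⅙) = -2)
m = 307888 (m = 62259 + 245629 = 307888)
m - 47*(d + 13*(-20)) = 307888 - 47*(-2 + 13*(-20)) = 307888 - 47*(-2 - 260) = 307888 - 47*(-262) = 307888 - 1*(-12314) = 307888 + 12314 = 320202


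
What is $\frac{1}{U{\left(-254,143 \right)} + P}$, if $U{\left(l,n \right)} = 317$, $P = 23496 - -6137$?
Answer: $\frac{1}{29950} \approx 3.3389 \cdot 10^{-5}$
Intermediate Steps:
$P = 29633$ ($P = 23496 + 6137 = 29633$)
$\frac{1}{U{\left(-254,143 \right)} + P} = \frac{1}{317 + 29633} = \frac{1}{29950}$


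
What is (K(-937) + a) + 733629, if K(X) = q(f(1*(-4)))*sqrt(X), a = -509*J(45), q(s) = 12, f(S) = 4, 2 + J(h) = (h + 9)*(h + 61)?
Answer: -2178869 + 12*I*sqrt(937) ≈ -2.1789e+6 + 367.33*I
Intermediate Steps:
J(h) = -2 + (9 + h)*(61 + h) (J(h) = -2 + (h + 9)*(h + 61) = -2 + (9 + h)*(61 + h))
a = -2912498 (a = -509*(547 + 45**2 + 70*45) = -509*(547 + 2025 + 3150) = -509*5722 = -2912498)
K(X) = 12*sqrt(X)
(K(-937) + a) + 733629 = (12*sqrt(-937) - 2912498) + 733629 = (12*(I*sqrt(937)) - 2912498) + 733629 = (12*I*sqrt(937) - 2912498) + 733629 = (-2912498 + 12*I*sqrt(937)) + 733629 = -2178869 + 12*I*sqrt(937)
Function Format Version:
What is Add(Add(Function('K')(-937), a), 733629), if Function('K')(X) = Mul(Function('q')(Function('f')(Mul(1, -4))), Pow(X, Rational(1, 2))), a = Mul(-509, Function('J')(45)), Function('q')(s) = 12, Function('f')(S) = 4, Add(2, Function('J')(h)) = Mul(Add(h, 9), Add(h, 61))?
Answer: Add(-2178869, Mul(12, I, Pow(937, Rational(1, 2)))) ≈ Add(-2.1789e+6, Mul(367.33, I))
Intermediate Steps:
Function('J')(h) = Add(-2, Mul(Add(9, h), Add(61, h))) (Function('J')(h) = Add(-2, Mul(Add(h, 9), Add(h, 61))) = Add(-2, Mul(Add(9, h), Add(61, h))))
a = -2912498 (a = Mul(-509, Add(547, Pow(45, 2), Mul(70, 45))) = Mul(-509, Add(547, 2025, 3150)) = Mul(-509, 5722) = -2912498)
Function('K')(X) = Mul(12, Pow(X, Rational(1, 2)))
Add(Add(Function('K')(-937), a), 733629) = Add(Add(Mul(12, Pow(-937, Rational(1, 2))), -2912498), 733629) = Add(Add(Mul(12, Mul(I, Pow(937, Rational(1, 2)))), -2912498), 733629) = Add(Add(Mul(12, I, Pow(937, Rational(1, 2))), -2912498), 733629) = Add(Add(-2912498, Mul(12, I, Pow(937, Rational(1, 2)))), 733629) = Add(-2178869, Mul(12, I, Pow(937, Rational(1, 2))))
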